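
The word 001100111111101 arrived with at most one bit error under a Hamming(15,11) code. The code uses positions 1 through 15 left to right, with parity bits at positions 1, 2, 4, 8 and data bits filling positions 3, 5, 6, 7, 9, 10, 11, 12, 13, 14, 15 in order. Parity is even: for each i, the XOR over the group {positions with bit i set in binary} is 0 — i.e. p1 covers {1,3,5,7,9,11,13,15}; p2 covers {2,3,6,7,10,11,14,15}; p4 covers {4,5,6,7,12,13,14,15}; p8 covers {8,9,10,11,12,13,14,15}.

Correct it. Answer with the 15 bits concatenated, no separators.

001100111111111

s1 (pos 1,3,5,7,9,11,13,15): 0⊕1⊕0⊕1⊕1⊕1⊕1⊕1 = 0
s2 (pos 2,3,6,7,10,11,14,15): 0⊕1⊕0⊕1⊕1⊕1⊕0⊕1 = 1
s4 (pos 4,5,6,7,12,13,14,15): 1⊕0⊕0⊕1⊕1⊕1⊕0⊕1 = 1
s8 (pos 8,9,10,11,12,13,14,15): 1⊕1⊕1⊕1⊕1⊕1⊕0⊕1 = 1
Syndrome s8…s1 = 1110 → error at position 14.
Flip position 14: 001100111111101 → 001100111111111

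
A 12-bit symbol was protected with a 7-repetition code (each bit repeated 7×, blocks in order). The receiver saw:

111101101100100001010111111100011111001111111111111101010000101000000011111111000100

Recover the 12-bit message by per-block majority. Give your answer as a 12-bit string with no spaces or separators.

Block 1 (1111011): 6 ones → 1
Block 2 (0110010): 3 ones → 0
Block 3 (0001010): 2 ones → 0
Block 4 (1111111): 7 ones → 1
Block 5 (0001111): 4 ones → 1
Block 6 (1001111): 5 ones → 1
Block 7 (1111111): 7 ones → 1
Block 8 (1110101): 5 ones → 1
Block 9 (0000101): 2 ones → 0
Block 10 (0000000): 0 ones → 0
Block 11 (1111111): 7 ones → 1
Block 12 (1000100): 2 ones → 0

100111110010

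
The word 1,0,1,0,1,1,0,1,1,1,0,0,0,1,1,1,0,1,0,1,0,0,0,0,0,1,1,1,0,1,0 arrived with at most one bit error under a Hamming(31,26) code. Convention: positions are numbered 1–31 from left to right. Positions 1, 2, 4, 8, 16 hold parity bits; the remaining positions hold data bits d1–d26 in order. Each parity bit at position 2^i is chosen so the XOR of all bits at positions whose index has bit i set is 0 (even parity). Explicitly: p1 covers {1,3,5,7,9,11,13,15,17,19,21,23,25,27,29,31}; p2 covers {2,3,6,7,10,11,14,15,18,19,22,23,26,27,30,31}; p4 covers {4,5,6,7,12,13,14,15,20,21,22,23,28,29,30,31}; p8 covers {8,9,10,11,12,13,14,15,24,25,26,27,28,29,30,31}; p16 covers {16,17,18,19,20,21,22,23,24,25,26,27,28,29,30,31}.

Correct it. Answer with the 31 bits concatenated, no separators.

s1 (pos 1,3,5,7,9,11,13,15,17,19,21,23,25,27,29,31): 1⊕1⊕1⊕0⊕1⊕0⊕0⊕1⊕0⊕0⊕0⊕0⊕0⊕1⊕0⊕0 = 0
s2 (pos 2,3,6,7,10,11,14,15,18,19,22,23,26,27,30,31): 0⊕1⊕1⊕0⊕1⊕0⊕1⊕1⊕1⊕0⊕0⊕0⊕1⊕1⊕1⊕0 = 1
s4 (pos 4,5,6,7,12,13,14,15,20,21,22,23,28,29,30,31): 0⊕1⊕1⊕0⊕0⊕0⊕1⊕1⊕1⊕0⊕0⊕0⊕1⊕0⊕1⊕0 = 1
s8 (pos 8,9,10,11,12,13,14,15,24,25,26,27,28,29,30,31): 1⊕1⊕1⊕0⊕0⊕0⊕1⊕1⊕0⊕0⊕1⊕1⊕1⊕0⊕1⊕0 = 1
s16 (pos 16,17,18,19,20,21,22,23,24,25,26,27,28,29,30,31): 1⊕0⊕1⊕0⊕1⊕0⊕0⊕0⊕0⊕0⊕1⊕1⊕1⊕0⊕1⊕0 = 1
Syndrome s16…s1 = 11110 → error at position 30.
Flip position 30: 1010110111000111010100000111010 → 1010110111000111010100000111000

1010110111000111010100000111000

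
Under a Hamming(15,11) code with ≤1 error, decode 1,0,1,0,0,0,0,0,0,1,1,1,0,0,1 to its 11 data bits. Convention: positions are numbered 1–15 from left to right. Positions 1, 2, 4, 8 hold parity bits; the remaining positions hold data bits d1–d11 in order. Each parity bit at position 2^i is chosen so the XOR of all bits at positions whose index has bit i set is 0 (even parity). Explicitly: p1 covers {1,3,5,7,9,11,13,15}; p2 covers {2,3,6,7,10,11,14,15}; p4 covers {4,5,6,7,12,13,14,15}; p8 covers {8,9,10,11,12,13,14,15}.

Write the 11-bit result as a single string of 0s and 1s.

10000111001

s1 (pos 1,3,5,7,9,11,13,15): 1⊕1⊕0⊕0⊕0⊕1⊕0⊕1 = 0
s2 (pos 2,3,6,7,10,11,14,15): 0⊕1⊕0⊕0⊕1⊕1⊕0⊕1 = 0
s4 (pos 4,5,6,7,12,13,14,15): 0⊕0⊕0⊕0⊕1⊕0⊕0⊕1 = 0
s8 (pos 8,9,10,11,12,13,14,15): 0⊕0⊕1⊕1⊕1⊕0⊕0⊕1 = 0
Syndrome s8…s1 = 0000 → no error.
Read data bits from positions 3,5,6,7,9,10,11,12,13,14,15: 10000111001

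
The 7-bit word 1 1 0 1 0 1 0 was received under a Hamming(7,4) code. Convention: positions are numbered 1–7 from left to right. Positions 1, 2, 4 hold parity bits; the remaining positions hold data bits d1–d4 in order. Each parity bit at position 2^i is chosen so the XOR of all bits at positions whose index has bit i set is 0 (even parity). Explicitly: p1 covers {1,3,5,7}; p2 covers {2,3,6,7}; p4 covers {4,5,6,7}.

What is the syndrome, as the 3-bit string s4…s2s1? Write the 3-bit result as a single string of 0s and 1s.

001

s1 (pos 1,3,5,7): 1⊕0⊕0⊕0 = 1
s2 (pos 2,3,6,7): 1⊕0⊕1⊕0 = 0
s4 (pos 4,5,6,7): 1⊕0⊕1⊕0 = 0
Syndrome s4…s1 = 001 → error at position 1.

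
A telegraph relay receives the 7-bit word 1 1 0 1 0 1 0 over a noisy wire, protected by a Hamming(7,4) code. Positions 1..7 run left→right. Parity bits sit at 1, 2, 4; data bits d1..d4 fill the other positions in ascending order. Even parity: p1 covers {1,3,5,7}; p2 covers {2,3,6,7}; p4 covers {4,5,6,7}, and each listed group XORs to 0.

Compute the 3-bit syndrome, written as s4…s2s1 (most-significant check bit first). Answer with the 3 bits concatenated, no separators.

001

s1 (pos 1,3,5,7): 1⊕0⊕0⊕0 = 1
s2 (pos 2,3,6,7): 1⊕0⊕1⊕0 = 0
s4 (pos 4,5,6,7): 1⊕0⊕1⊕0 = 0
Syndrome s4…s1 = 001 → error at position 1.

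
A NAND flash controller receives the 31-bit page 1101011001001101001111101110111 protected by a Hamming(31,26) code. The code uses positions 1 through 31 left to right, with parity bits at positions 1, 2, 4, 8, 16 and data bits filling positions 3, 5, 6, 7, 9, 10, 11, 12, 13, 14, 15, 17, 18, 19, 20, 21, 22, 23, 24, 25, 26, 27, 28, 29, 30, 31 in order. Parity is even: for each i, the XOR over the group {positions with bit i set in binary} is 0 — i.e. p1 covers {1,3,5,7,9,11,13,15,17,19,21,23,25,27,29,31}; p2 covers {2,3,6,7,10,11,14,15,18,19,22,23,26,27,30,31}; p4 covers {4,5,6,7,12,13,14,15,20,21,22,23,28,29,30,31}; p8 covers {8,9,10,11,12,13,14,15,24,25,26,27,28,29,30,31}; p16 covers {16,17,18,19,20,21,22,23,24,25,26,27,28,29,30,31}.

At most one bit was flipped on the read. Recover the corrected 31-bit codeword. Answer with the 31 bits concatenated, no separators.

s1 (pos 1,3,5,7,9,11,13,15,17,19,21,23,25,27,29,31): 1⊕0⊕0⊕1⊕0⊕0⊕1⊕0⊕0⊕1⊕1⊕1⊕1⊕1⊕1⊕1 = 0
s2 (pos 2,3,6,7,10,11,14,15,18,19,22,23,26,27,30,31): 1⊕0⊕1⊕1⊕1⊕0⊕1⊕0⊕0⊕1⊕1⊕1⊕1⊕1⊕1⊕1 = 0
s4 (pos 4,5,6,7,12,13,14,15,20,21,22,23,28,29,30,31): 1⊕0⊕1⊕1⊕0⊕1⊕1⊕0⊕1⊕1⊕1⊕1⊕0⊕1⊕1⊕1 = 0
s8 (pos 8,9,10,11,12,13,14,15,24,25,26,27,28,29,30,31): 0⊕0⊕1⊕0⊕0⊕1⊕1⊕0⊕0⊕1⊕1⊕1⊕0⊕1⊕1⊕1 = 1
s16 (pos 16,17,18,19,20,21,22,23,24,25,26,27,28,29,30,31): 1⊕0⊕0⊕1⊕1⊕1⊕1⊕1⊕0⊕1⊕1⊕1⊕0⊕1⊕1⊕1 = 0
Syndrome s16…s1 = 01000 → error at position 8.
Flip position 8: 1101011001001101001111101110111 → 1101011101001101001111101110111

1101011101001101001111101110111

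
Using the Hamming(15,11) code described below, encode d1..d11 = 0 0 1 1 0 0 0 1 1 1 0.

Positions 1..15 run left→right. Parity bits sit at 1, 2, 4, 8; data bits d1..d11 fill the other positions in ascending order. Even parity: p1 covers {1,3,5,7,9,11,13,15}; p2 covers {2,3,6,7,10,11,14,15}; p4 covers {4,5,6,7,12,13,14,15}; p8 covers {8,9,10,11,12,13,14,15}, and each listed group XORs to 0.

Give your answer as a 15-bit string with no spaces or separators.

Place data at non-parity positions: p1 p2 0 p4 0 1 1 p8 0 0 0 1 1 1 0
p1 (pos 1,3,5,7,9,11,13,15): XOR of data positions = 0⊕0⊕1⊕0⊕0⊕1⊕0 = 0
p2 (pos 2,3,6,7,10,11,14,15): XOR of data positions = 0⊕1⊕1⊕0⊕0⊕1⊕0 = 1
p4 (pos 4,5,6,7,12,13,14,15): XOR of data positions = 0⊕1⊕1⊕1⊕1⊕1⊕0 = 1
p8 (pos 8,9,10,11,12,13,14,15): XOR of data positions = 0⊕0⊕0⊕1⊕1⊕1⊕0 = 1
Codeword: 010101110001110

010101110001110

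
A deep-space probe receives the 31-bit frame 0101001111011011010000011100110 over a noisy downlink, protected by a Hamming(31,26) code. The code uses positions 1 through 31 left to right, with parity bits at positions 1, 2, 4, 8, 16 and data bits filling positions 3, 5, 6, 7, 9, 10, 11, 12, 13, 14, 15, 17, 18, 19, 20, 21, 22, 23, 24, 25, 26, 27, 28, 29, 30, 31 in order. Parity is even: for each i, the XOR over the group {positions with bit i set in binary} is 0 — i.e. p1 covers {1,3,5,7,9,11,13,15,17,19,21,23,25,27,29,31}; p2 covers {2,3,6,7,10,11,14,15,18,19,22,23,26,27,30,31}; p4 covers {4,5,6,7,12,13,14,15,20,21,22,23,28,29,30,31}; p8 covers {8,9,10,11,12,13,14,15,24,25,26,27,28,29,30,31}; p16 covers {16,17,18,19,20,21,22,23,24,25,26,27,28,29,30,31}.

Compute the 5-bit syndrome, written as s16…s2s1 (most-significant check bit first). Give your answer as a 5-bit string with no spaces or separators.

s1 (pos 1,3,5,7,9,11,13,15,17,19,21,23,25,27,29,31): 0⊕0⊕0⊕1⊕1⊕0⊕1⊕1⊕0⊕0⊕0⊕0⊕1⊕0⊕1⊕0 = 0
s2 (pos 2,3,6,7,10,11,14,15,18,19,22,23,26,27,30,31): 1⊕0⊕0⊕1⊕1⊕0⊕0⊕1⊕1⊕0⊕0⊕0⊕1⊕0⊕1⊕0 = 1
s4 (pos 4,5,6,7,12,13,14,15,20,21,22,23,28,29,30,31): 1⊕0⊕0⊕1⊕1⊕1⊕0⊕1⊕0⊕0⊕0⊕0⊕0⊕1⊕1⊕0 = 1
s8 (pos 8,9,10,11,12,13,14,15,24,25,26,27,28,29,30,31): 1⊕1⊕1⊕0⊕1⊕1⊕0⊕1⊕1⊕1⊕1⊕0⊕0⊕1⊕1⊕0 = 1
s16 (pos 16,17,18,19,20,21,22,23,24,25,26,27,28,29,30,31): 1⊕0⊕1⊕0⊕0⊕0⊕0⊕0⊕1⊕1⊕1⊕0⊕0⊕1⊕1⊕0 = 1
Syndrome s16…s1 = 11110 → error at position 30.

11110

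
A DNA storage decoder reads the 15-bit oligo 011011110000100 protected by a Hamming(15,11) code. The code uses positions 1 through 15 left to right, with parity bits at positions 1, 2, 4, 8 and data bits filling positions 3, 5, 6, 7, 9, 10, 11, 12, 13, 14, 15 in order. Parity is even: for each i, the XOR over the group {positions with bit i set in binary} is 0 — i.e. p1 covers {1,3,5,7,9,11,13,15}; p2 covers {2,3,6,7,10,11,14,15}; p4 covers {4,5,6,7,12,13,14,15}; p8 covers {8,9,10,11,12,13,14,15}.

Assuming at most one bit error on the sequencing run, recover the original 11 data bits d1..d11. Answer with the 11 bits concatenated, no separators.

s1 (pos 1,3,5,7,9,11,13,15): 0⊕1⊕1⊕1⊕0⊕0⊕1⊕0 = 0
s2 (pos 2,3,6,7,10,11,14,15): 1⊕1⊕1⊕1⊕0⊕0⊕0⊕0 = 0
s4 (pos 4,5,6,7,12,13,14,15): 0⊕1⊕1⊕1⊕0⊕1⊕0⊕0 = 0
s8 (pos 8,9,10,11,12,13,14,15): 1⊕0⊕0⊕0⊕0⊕1⊕0⊕0 = 0
Syndrome s8…s1 = 0000 → no error.
Read data bits from positions 3,5,6,7,9,10,11,12,13,14,15: 11110000100

11110000100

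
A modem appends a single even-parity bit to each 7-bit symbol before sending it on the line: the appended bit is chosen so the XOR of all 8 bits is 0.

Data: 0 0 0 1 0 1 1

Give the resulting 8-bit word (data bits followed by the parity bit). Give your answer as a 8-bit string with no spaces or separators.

XOR of the 7 data bits: 0⊕0⊕0⊕1⊕0⊕1⊕1 = 1
Parity bit = 1 (so all 8 bits XOR to 0).

00010111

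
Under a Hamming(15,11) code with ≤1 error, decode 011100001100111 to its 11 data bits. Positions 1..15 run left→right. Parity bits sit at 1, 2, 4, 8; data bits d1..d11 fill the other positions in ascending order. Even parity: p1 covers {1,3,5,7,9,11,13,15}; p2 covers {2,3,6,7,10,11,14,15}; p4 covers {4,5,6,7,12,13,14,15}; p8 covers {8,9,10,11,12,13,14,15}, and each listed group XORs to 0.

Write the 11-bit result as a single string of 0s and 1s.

10001000111

s1 (pos 1,3,5,7,9,11,13,15): 0⊕1⊕0⊕0⊕1⊕0⊕1⊕1 = 0
s2 (pos 2,3,6,7,10,11,14,15): 1⊕1⊕0⊕0⊕1⊕0⊕1⊕1 = 1
s4 (pos 4,5,6,7,12,13,14,15): 1⊕0⊕0⊕0⊕0⊕1⊕1⊕1 = 0
s8 (pos 8,9,10,11,12,13,14,15): 0⊕1⊕1⊕0⊕0⊕1⊕1⊕1 = 1
Syndrome s8…s1 = 1010 → error at position 10.
Flip position 10: 011100001100111 → 011100001000111
Read data bits from positions 3,5,6,7,9,10,11,12,13,14,15: 10001000111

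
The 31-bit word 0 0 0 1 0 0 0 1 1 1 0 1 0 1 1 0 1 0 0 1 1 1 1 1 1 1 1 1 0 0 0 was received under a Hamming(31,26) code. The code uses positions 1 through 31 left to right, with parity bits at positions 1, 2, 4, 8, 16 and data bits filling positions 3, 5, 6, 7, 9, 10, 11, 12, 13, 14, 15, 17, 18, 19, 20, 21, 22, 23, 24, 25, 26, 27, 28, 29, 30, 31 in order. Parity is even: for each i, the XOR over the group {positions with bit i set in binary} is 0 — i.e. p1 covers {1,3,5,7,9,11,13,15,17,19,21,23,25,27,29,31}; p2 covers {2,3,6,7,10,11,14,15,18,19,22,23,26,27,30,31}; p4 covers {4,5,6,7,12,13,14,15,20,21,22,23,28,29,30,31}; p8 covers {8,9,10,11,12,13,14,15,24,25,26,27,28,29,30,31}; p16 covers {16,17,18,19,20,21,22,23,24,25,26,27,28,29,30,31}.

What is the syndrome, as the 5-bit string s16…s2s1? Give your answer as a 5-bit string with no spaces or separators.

s1 (pos 1,3,5,7,9,11,13,15,17,19,21,23,25,27,29,31): 0⊕0⊕0⊕0⊕1⊕0⊕0⊕1⊕1⊕0⊕1⊕1⊕1⊕1⊕0⊕0 = 1
s2 (pos 2,3,6,7,10,11,14,15,18,19,22,23,26,27,30,31): 0⊕0⊕0⊕0⊕1⊕0⊕1⊕1⊕0⊕0⊕1⊕1⊕1⊕1⊕0⊕0 = 1
s4 (pos 4,5,6,7,12,13,14,15,20,21,22,23,28,29,30,31): 1⊕0⊕0⊕0⊕1⊕0⊕1⊕1⊕1⊕1⊕1⊕1⊕1⊕0⊕0⊕0 = 1
s8 (pos 8,9,10,11,12,13,14,15,24,25,26,27,28,29,30,31): 1⊕1⊕1⊕0⊕1⊕0⊕1⊕1⊕1⊕1⊕1⊕1⊕1⊕0⊕0⊕0 = 1
s16 (pos 16,17,18,19,20,21,22,23,24,25,26,27,28,29,30,31): 0⊕1⊕0⊕0⊕1⊕1⊕1⊕1⊕1⊕1⊕1⊕1⊕1⊕0⊕0⊕0 = 0
Syndrome s16…s1 = 01111 → error at position 15.

01111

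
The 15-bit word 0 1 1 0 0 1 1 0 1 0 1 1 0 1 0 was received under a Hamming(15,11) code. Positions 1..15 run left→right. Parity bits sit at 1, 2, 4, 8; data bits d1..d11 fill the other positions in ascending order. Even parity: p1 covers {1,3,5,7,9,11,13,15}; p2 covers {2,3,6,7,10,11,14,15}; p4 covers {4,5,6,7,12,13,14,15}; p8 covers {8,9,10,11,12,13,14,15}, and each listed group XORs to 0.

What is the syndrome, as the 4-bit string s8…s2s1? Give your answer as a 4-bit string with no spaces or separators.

0000

s1 (pos 1,3,5,7,9,11,13,15): 0⊕1⊕0⊕1⊕1⊕1⊕0⊕0 = 0
s2 (pos 2,3,6,7,10,11,14,15): 1⊕1⊕1⊕1⊕0⊕1⊕1⊕0 = 0
s4 (pos 4,5,6,7,12,13,14,15): 0⊕0⊕1⊕1⊕1⊕0⊕1⊕0 = 0
s8 (pos 8,9,10,11,12,13,14,15): 0⊕1⊕0⊕1⊕1⊕0⊕1⊕0 = 0
Syndrome s8…s1 = 0000 → no error.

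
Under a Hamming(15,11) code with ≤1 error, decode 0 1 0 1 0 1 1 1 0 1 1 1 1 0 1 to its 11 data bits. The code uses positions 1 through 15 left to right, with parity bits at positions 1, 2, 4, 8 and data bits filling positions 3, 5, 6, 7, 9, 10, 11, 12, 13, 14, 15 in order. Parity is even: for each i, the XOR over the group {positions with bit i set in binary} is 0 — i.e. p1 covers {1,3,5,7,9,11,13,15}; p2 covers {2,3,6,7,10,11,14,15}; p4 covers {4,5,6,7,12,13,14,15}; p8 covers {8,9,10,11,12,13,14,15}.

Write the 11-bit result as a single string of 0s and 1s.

00110111101

s1 (pos 1,3,5,7,9,11,13,15): 0⊕0⊕0⊕1⊕0⊕1⊕1⊕1 = 0
s2 (pos 2,3,6,7,10,11,14,15): 1⊕0⊕1⊕1⊕1⊕1⊕0⊕1 = 0
s4 (pos 4,5,6,7,12,13,14,15): 1⊕0⊕1⊕1⊕1⊕1⊕0⊕1 = 0
s8 (pos 8,9,10,11,12,13,14,15): 1⊕0⊕1⊕1⊕1⊕1⊕0⊕1 = 0
Syndrome s8…s1 = 0000 → no error.
Read data bits from positions 3,5,6,7,9,10,11,12,13,14,15: 00110111101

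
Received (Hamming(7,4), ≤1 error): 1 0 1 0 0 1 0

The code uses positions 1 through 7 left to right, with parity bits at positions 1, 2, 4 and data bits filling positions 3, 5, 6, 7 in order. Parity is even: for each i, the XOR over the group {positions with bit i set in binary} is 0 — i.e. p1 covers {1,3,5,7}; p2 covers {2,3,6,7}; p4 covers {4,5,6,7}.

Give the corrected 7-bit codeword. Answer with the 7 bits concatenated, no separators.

s1 (pos 1,3,5,7): 1⊕1⊕0⊕0 = 0
s2 (pos 2,3,6,7): 0⊕1⊕1⊕0 = 0
s4 (pos 4,5,6,7): 0⊕0⊕1⊕0 = 1
Syndrome s4…s1 = 100 → error at position 4.
Flip position 4: 1010010 → 1011010

1011010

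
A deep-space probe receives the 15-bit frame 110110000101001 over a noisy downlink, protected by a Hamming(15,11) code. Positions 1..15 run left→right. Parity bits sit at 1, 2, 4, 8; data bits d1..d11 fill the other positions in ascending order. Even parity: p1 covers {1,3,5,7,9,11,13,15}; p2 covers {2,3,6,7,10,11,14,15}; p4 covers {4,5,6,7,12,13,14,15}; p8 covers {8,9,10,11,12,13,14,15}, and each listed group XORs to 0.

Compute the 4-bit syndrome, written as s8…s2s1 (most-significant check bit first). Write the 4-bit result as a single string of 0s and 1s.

1011

s1 (pos 1,3,5,7,9,11,13,15): 1⊕0⊕1⊕0⊕0⊕0⊕0⊕1 = 1
s2 (pos 2,3,6,7,10,11,14,15): 1⊕0⊕0⊕0⊕1⊕0⊕0⊕1 = 1
s4 (pos 4,5,6,7,12,13,14,15): 1⊕1⊕0⊕0⊕1⊕0⊕0⊕1 = 0
s8 (pos 8,9,10,11,12,13,14,15): 0⊕0⊕1⊕0⊕1⊕0⊕0⊕1 = 1
Syndrome s8…s1 = 1011 → error at position 11.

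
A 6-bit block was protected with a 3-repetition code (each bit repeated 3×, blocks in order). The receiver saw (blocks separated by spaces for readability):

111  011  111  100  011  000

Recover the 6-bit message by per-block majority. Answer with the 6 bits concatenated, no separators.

111010

Block 1 (111): 3 ones → 1
Block 2 (011): 2 ones → 1
Block 3 (111): 3 ones → 1
Block 4 (100): 1 one → 0
Block 5 (011): 2 ones → 1
Block 6 (000): 0 ones → 0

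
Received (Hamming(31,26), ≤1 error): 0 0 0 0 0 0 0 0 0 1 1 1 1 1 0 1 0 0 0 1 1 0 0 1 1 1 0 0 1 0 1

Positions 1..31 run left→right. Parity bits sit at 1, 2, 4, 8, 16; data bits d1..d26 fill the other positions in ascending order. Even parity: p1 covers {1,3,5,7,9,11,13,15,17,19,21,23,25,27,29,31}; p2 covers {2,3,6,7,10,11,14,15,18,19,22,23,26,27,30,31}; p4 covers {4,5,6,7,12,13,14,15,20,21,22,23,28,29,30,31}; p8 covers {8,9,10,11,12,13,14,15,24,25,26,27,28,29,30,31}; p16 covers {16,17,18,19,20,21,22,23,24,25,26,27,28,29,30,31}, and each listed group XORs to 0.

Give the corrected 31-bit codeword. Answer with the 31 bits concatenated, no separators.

0000010001111101000110011100101

s1 (pos 1,3,5,7,9,11,13,15,17,19,21,23,25,27,29,31): 0⊕0⊕0⊕0⊕0⊕1⊕1⊕0⊕0⊕0⊕1⊕0⊕1⊕0⊕1⊕1 = 0
s2 (pos 2,3,6,7,10,11,14,15,18,19,22,23,26,27,30,31): 0⊕0⊕0⊕0⊕1⊕1⊕1⊕0⊕0⊕0⊕0⊕0⊕1⊕0⊕0⊕1 = 1
s4 (pos 4,5,6,7,12,13,14,15,20,21,22,23,28,29,30,31): 0⊕0⊕0⊕0⊕1⊕1⊕1⊕0⊕1⊕1⊕0⊕0⊕0⊕1⊕0⊕1 = 1
s8 (pos 8,9,10,11,12,13,14,15,24,25,26,27,28,29,30,31): 0⊕0⊕1⊕1⊕1⊕1⊕1⊕0⊕1⊕1⊕1⊕0⊕0⊕1⊕0⊕1 = 0
s16 (pos 16,17,18,19,20,21,22,23,24,25,26,27,28,29,30,31): 1⊕0⊕0⊕0⊕1⊕1⊕0⊕0⊕1⊕1⊕1⊕0⊕0⊕1⊕0⊕1 = 0
Syndrome s16…s1 = 00110 → error at position 6.
Flip position 6: 0000000001111101000110011100101 → 0000010001111101000110011100101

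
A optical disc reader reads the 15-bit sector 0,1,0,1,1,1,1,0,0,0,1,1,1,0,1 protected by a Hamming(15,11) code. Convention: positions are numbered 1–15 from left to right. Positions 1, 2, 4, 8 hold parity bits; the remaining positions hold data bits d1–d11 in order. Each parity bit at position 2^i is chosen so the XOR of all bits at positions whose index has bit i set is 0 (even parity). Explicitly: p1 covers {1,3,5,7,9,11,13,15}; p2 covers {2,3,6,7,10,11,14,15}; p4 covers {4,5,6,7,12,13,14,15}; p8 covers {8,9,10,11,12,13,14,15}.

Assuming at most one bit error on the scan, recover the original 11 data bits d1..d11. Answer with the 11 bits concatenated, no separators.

s1 (pos 1,3,5,7,9,11,13,15): 0⊕0⊕1⊕1⊕0⊕1⊕1⊕1 = 1
s2 (pos 2,3,6,7,10,11,14,15): 1⊕0⊕1⊕1⊕0⊕1⊕0⊕1 = 1
s4 (pos 4,5,6,7,12,13,14,15): 1⊕1⊕1⊕1⊕1⊕1⊕0⊕1 = 1
s8 (pos 8,9,10,11,12,13,14,15): 0⊕0⊕0⊕1⊕1⊕1⊕0⊕1 = 0
Syndrome s8…s1 = 0111 → error at position 7.
Flip position 7: 010111100011101 → 010111000011101
Read data bits from positions 3,5,6,7,9,10,11,12,13,14,15: 01100011101

01100011101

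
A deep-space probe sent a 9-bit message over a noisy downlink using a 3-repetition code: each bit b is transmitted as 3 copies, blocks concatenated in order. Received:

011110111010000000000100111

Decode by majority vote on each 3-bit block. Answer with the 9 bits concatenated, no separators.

Block 1 (011): 2 ones → 1
Block 2 (110): 2 ones → 1
Block 3 (111): 3 ones → 1
Block 4 (010): 1 one → 0
Block 5 (000): 0 ones → 0
Block 6 (000): 0 ones → 0
Block 7 (000): 0 ones → 0
Block 8 (100): 1 one → 0
Block 9 (111): 3 ones → 1

111000001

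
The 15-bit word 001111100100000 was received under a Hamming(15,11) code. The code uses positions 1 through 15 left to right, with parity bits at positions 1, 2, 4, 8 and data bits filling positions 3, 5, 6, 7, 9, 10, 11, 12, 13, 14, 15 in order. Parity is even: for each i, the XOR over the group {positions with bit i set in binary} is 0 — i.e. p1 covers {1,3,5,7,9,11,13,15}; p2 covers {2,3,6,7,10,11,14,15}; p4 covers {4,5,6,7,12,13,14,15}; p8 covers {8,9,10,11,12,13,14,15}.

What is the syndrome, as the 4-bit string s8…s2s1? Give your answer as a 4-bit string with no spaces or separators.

s1 (pos 1,3,5,7,9,11,13,15): 0⊕1⊕1⊕1⊕0⊕0⊕0⊕0 = 1
s2 (pos 2,3,6,7,10,11,14,15): 0⊕1⊕1⊕1⊕1⊕0⊕0⊕0 = 0
s4 (pos 4,5,6,7,12,13,14,15): 1⊕1⊕1⊕1⊕0⊕0⊕0⊕0 = 0
s8 (pos 8,9,10,11,12,13,14,15): 0⊕0⊕1⊕0⊕0⊕0⊕0⊕0 = 1
Syndrome s8…s1 = 1001 → error at position 9.

1001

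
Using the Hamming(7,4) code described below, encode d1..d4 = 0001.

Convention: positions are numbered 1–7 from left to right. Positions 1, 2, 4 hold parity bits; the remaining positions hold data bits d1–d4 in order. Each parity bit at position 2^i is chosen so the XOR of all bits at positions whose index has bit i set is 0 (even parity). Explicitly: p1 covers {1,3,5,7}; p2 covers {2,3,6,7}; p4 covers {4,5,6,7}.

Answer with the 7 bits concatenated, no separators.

1101001

Place data at non-parity positions: p1 p2 0 p4 0 0 1
p1 (pos 1,3,5,7): XOR of data positions = 0⊕0⊕1 = 1
p2 (pos 2,3,6,7): XOR of data positions = 0⊕0⊕1 = 1
p4 (pos 4,5,6,7): XOR of data positions = 0⊕0⊕1 = 1
Codeword: 1101001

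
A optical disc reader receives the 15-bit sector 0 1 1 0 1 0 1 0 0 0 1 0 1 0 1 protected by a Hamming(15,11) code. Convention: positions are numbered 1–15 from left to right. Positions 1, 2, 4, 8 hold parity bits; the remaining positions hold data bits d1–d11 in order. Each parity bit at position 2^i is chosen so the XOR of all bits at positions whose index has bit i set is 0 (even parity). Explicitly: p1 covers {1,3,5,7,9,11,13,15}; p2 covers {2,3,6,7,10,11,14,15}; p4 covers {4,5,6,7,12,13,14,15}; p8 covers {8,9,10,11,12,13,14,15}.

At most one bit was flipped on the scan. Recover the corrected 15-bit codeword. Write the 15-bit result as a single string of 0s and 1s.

011010100110101

s1 (pos 1,3,5,7,9,11,13,15): 0⊕1⊕1⊕1⊕0⊕1⊕1⊕1 = 0
s2 (pos 2,3,6,7,10,11,14,15): 1⊕1⊕0⊕1⊕0⊕1⊕0⊕1 = 1
s4 (pos 4,5,6,7,12,13,14,15): 0⊕1⊕0⊕1⊕0⊕1⊕0⊕1 = 0
s8 (pos 8,9,10,11,12,13,14,15): 0⊕0⊕0⊕1⊕0⊕1⊕0⊕1 = 1
Syndrome s8…s1 = 1010 → error at position 10.
Flip position 10: 011010100010101 → 011010100110101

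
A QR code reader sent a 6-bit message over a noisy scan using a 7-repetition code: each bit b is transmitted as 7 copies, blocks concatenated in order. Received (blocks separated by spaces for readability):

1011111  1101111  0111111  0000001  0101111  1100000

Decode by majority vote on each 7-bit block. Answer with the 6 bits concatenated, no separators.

Block 1 (1011111): 6 ones → 1
Block 2 (1101111): 6 ones → 1
Block 3 (0111111): 6 ones → 1
Block 4 (0000001): 1 one → 0
Block 5 (0101111): 5 ones → 1
Block 6 (1100000): 2 ones → 0

111010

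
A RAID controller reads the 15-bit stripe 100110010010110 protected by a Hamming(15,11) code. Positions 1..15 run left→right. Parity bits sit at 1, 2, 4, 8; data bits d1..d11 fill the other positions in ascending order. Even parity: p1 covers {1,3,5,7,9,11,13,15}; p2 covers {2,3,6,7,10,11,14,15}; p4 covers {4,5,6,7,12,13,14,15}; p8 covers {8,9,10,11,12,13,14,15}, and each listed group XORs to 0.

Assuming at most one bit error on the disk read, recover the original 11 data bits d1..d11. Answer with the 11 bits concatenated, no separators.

01000010110

s1 (pos 1,3,5,7,9,11,13,15): 1⊕0⊕1⊕0⊕0⊕1⊕1⊕0 = 0
s2 (pos 2,3,6,7,10,11,14,15): 0⊕0⊕0⊕0⊕0⊕1⊕1⊕0 = 0
s4 (pos 4,5,6,7,12,13,14,15): 1⊕1⊕0⊕0⊕0⊕1⊕1⊕0 = 0
s8 (pos 8,9,10,11,12,13,14,15): 1⊕0⊕0⊕1⊕0⊕1⊕1⊕0 = 0
Syndrome s8…s1 = 0000 → no error.
Read data bits from positions 3,5,6,7,9,10,11,12,13,14,15: 01000010110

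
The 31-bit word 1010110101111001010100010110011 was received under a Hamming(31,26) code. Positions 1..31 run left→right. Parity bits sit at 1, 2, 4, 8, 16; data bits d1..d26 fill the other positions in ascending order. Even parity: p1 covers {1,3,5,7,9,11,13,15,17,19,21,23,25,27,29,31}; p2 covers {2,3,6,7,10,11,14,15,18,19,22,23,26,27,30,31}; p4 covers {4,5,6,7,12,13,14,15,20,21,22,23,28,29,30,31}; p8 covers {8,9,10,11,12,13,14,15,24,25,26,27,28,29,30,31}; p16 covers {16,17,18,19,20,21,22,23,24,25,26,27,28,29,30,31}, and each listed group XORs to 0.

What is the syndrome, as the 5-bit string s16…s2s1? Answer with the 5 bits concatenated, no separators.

00111

s1 (pos 1,3,5,7,9,11,13,15,17,19,21,23,25,27,29,31): 1⊕1⊕1⊕0⊕0⊕1⊕1⊕0⊕0⊕0⊕0⊕0⊕0⊕1⊕0⊕1 = 1
s2 (pos 2,3,6,7,10,11,14,15,18,19,22,23,26,27,30,31): 0⊕1⊕1⊕0⊕1⊕1⊕0⊕0⊕1⊕0⊕0⊕0⊕1⊕1⊕1⊕1 = 1
s4 (pos 4,5,6,7,12,13,14,15,20,21,22,23,28,29,30,31): 0⊕1⊕1⊕0⊕1⊕1⊕0⊕0⊕1⊕0⊕0⊕0⊕0⊕0⊕1⊕1 = 1
s8 (pos 8,9,10,11,12,13,14,15,24,25,26,27,28,29,30,31): 1⊕0⊕1⊕1⊕1⊕1⊕0⊕0⊕1⊕0⊕1⊕1⊕0⊕0⊕1⊕1 = 0
s16 (pos 16,17,18,19,20,21,22,23,24,25,26,27,28,29,30,31): 1⊕0⊕1⊕0⊕1⊕0⊕0⊕0⊕1⊕0⊕1⊕1⊕0⊕0⊕1⊕1 = 0
Syndrome s16…s1 = 00111 → error at position 7.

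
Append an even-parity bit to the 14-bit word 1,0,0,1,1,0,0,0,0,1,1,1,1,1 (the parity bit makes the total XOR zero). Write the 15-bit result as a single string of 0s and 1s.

XOR of the 14 data bits: 1⊕0⊕0⊕1⊕1⊕0⊕0⊕0⊕0⊕1⊕1⊕1⊕1⊕1 = 0
Parity bit = 0 (so all 15 bits XOR to 0).

100110000111110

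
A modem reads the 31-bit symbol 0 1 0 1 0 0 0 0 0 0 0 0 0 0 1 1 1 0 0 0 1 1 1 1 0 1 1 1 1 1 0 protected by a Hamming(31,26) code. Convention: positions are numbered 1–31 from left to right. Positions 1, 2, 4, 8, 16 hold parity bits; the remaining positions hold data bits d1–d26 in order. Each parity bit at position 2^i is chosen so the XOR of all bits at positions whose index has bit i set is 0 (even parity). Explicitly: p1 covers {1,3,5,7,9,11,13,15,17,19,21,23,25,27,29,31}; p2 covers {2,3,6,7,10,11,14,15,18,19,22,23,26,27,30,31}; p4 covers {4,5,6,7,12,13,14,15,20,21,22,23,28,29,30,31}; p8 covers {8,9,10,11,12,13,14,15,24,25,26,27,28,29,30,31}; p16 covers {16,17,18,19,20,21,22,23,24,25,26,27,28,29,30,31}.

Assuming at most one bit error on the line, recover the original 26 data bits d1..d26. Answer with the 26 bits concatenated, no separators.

00000000001100011110011110

s1 (pos 1,3,5,7,9,11,13,15,17,19,21,23,25,27,29,31): 0⊕0⊕0⊕0⊕0⊕0⊕0⊕1⊕1⊕0⊕1⊕1⊕0⊕1⊕1⊕0 = 0
s2 (pos 2,3,6,7,10,11,14,15,18,19,22,23,26,27,30,31): 1⊕0⊕0⊕0⊕0⊕0⊕0⊕1⊕0⊕0⊕1⊕1⊕1⊕1⊕1⊕0 = 1
s4 (pos 4,5,6,7,12,13,14,15,20,21,22,23,28,29,30,31): 1⊕0⊕0⊕0⊕0⊕0⊕0⊕1⊕0⊕1⊕1⊕1⊕1⊕1⊕1⊕0 = 0
s8 (pos 8,9,10,11,12,13,14,15,24,25,26,27,28,29,30,31): 0⊕0⊕0⊕0⊕0⊕0⊕0⊕1⊕1⊕0⊕1⊕1⊕1⊕1⊕1⊕0 = 1
s16 (pos 16,17,18,19,20,21,22,23,24,25,26,27,28,29,30,31): 1⊕1⊕0⊕0⊕0⊕1⊕1⊕1⊕1⊕0⊕1⊕1⊕1⊕1⊕1⊕0 = 1
Syndrome s16…s1 = 11010 → error at position 26.
Flip position 26: 0101000000000011100011110111110 → 0101000000000011100011110011110
Read data bits from positions 3,5,6,7,9,10,11,12,13,14,15,17,18,19,20,21,22,23,24,25,26,27,28,29,30,31: 00000000001100011110011110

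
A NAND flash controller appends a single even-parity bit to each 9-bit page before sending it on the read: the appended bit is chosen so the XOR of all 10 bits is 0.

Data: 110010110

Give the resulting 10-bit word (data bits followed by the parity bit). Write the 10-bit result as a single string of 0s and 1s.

1100101101

XOR of the 9 data bits: 1⊕1⊕0⊕0⊕1⊕0⊕1⊕1⊕0 = 1
Parity bit = 1 (so all 10 bits XOR to 0).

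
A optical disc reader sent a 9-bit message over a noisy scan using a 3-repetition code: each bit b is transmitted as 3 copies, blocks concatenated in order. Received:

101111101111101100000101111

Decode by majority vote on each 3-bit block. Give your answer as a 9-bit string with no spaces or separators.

Block 1 (101): 2 ones → 1
Block 2 (111): 3 ones → 1
Block 3 (101): 2 ones → 1
Block 4 (111): 3 ones → 1
Block 5 (101): 2 ones → 1
Block 6 (100): 1 one → 0
Block 7 (000): 0 ones → 0
Block 8 (101): 2 ones → 1
Block 9 (111): 3 ones → 1

111110011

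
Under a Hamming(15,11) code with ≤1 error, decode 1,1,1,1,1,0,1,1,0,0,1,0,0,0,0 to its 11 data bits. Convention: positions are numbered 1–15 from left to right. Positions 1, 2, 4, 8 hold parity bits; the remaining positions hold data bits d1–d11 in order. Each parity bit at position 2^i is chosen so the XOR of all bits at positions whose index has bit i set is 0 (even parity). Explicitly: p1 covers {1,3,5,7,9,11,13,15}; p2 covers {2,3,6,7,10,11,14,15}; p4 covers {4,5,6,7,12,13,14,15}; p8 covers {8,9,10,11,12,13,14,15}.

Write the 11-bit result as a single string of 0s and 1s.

s1 (pos 1,3,5,7,9,11,13,15): 1⊕1⊕1⊕1⊕0⊕1⊕0⊕0 = 1
s2 (pos 2,3,6,7,10,11,14,15): 1⊕1⊕0⊕1⊕0⊕1⊕0⊕0 = 0
s4 (pos 4,5,6,7,12,13,14,15): 1⊕1⊕0⊕1⊕0⊕0⊕0⊕0 = 1
s8 (pos 8,9,10,11,12,13,14,15): 1⊕0⊕0⊕1⊕0⊕0⊕0⊕0 = 0
Syndrome s8…s1 = 0101 → error at position 5.
Flip position 5: 111110110010000 → 111100110010000
Read data bits from positions 3,5,6,7,9,10,11,12,13,14,15: 10010010000

10010010000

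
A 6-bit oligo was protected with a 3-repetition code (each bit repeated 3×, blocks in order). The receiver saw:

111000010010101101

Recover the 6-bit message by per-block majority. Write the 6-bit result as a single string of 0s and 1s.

100011

Block 1 (111): 3 ones → 1
Block 2 (000): 0 ones → 0
Block 3 (010): 1 one → 0
Block 4 (010): 1 one → 0
Block 5 (101): 2 ones → 1
Block 6 (101): 2 ones → 1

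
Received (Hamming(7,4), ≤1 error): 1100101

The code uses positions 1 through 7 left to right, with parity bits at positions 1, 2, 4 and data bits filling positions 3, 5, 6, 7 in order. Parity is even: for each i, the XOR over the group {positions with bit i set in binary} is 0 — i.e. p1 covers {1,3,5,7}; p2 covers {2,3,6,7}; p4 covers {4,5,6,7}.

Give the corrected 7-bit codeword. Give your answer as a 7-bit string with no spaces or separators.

s1 (pos 1,3,5,7): 1⊕0⊕1⊕1 = 1
s2 (pos 2,3,6,7): 1⊕0⊕0⊕1 = 0
s4 (pos 4,5,6,7): 0⊕1⊕0⊕1 = 0
Syndrome s4…s1 = 001 → error at position 1.
Flip position 1: 1100101 → 0100101

0100101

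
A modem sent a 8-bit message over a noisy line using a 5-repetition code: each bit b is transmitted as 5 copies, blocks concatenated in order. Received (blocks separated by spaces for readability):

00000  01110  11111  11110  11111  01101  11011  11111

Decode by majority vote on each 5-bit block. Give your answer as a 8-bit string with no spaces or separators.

Block 1 (00000): 0 ones → 0
Block 2 (01110): 3 ones → 1
Block 3 (11111): 5 ones → 1
Block 4 (11110): 4 ones → 1
Block 5 (11111): 5 ones → 1
Block 6 (01101): 3 ones → 1
Block 7 (11011): 4 ones → 1
Block 8 (11111): 5 ones → 1

01111111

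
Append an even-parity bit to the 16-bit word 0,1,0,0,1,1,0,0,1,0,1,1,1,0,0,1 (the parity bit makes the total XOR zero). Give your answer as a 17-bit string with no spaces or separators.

01001100101110010

XOR of the 16 data bits: 0⊕1⊕0⊕0⊕1⊕1⊕0⊕0⊕1⊕0⊕1⊕1⊕1⊕0⊕0⊕1 = 0
Parity bit = 0 (so all 17 bits XOR to 0).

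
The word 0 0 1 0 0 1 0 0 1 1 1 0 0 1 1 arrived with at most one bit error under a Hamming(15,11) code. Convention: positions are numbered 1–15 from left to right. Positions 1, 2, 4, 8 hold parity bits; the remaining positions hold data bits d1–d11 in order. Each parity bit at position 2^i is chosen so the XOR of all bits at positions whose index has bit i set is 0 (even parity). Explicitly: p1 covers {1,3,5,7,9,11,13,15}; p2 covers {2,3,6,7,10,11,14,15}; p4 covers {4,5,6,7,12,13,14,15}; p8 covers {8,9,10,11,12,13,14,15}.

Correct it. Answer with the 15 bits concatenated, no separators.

s1 (pos 1,3,5,7,9,11,13,15): 0⊕1⊕0⊕0⊕1⊕1⊕0⊕1 = 0
s2 (pos 2,3,6,7,10,11,14,15): 0⊕1⊕1⊕0⊕1⊕1⊕1⊕1 = 0
s4 (pos 4,5,6,7,12,13,14,15): 0⊕0⊕1⊕0⊕0⊕0⊕1⊕1 = 1
s8 (pos 8,9,10,11,12,13,14,15): 0⊕1⊕1⊕1⊕0⊕0⊕1⊕1 = 1
Syndrome s8…s1 = 1100 → error at position 12.
Flip position 12: 001001001110011 → 001001001111011

001001001111011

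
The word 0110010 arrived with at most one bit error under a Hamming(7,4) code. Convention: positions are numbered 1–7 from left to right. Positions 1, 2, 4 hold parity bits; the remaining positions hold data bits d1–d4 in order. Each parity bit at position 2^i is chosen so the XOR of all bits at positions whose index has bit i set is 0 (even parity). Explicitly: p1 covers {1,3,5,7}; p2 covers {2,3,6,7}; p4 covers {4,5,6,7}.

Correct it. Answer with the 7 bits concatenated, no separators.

s1 (pos 1,3,5,7): 0⊕1⊕0⊕0 = 1
s2 (pos 2,3,6,7): 1⊕1⊕1⊕0 = 1
s4 (pos 4,5,6,7): 0⊕0⊕1⊕0 = 1
Syndrome s4…s1 = 111 → error at position 7.
Flip position 7: 0110010 → 0110011

0110011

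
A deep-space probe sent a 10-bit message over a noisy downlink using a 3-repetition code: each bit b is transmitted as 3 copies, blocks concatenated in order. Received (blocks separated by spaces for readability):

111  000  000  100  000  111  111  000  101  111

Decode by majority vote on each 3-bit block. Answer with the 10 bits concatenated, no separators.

1000011011

Block 1 (111): 3 ones → 1
Block 2 (000): 0 ones → 0
Block 3 (000): 0 ones → 0
Block 4 (100): 1 one → 0
Block 5 (000): 0 ones → 0
Block 6 (111): 3 ones → 1
Block 7 (111): 3 ones → 1
Block 8 (000): 0 ones → 0
Block 9 (101): 2 ones → 1
Block 10 (111): 3 ones → 1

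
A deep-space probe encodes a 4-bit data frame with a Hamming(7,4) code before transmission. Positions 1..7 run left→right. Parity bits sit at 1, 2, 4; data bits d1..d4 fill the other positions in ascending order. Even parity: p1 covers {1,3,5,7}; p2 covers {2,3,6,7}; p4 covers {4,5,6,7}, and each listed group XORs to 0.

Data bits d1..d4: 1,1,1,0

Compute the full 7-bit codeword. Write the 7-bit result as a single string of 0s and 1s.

0010110

Place data at non-parity positions: p1 p2 1 p4 1 1 0
p1 (pos 1,3,5,7): XOR of data positions = 1⊕1⊕0 = 0
p2 (pos 2,3,6,7): XOR of data positions = 1⊕1⊕0 = 0
p4 (pos 4,5,6,7): XOR of data positions = 1⊕1⊕0 = 0
Codeword: 0010110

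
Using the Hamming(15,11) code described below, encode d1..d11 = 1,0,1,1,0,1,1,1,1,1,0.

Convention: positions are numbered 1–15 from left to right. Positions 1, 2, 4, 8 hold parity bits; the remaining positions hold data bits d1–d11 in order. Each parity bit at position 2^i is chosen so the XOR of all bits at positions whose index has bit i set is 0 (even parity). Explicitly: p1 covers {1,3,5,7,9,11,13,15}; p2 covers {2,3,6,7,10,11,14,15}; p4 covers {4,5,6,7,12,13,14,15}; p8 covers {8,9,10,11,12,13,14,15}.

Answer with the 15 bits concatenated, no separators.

Place data at non-parity positions: p1 p2 1 p4 0 1 1 p8 0 1 1 1 1 1 0
p1 (pos 1,3,5,7,9,11,13,15): XOR of data positions = 1⊕0⊕1⊕0⊕1⊕1⊕0 = 0
p2 (pos 2,3,6,7,10,11,14,15): XOR of data positions = 1⊕1⊕1⊕1⊕1⊕1⊕0 = 0
p4 (pos 4,5,6,7,12,13,14,15): XOR of data positions = 0⊕1⊕1⊕1⊕1⊕1⊕0 = 1
p8 (pos 8,9,10,11,12,13,14,15): XOR of data positions = 0⊕1⊕1⊕1⊕1⊕1⊕0 = 1
Codeword: 001101110111110

001101110111110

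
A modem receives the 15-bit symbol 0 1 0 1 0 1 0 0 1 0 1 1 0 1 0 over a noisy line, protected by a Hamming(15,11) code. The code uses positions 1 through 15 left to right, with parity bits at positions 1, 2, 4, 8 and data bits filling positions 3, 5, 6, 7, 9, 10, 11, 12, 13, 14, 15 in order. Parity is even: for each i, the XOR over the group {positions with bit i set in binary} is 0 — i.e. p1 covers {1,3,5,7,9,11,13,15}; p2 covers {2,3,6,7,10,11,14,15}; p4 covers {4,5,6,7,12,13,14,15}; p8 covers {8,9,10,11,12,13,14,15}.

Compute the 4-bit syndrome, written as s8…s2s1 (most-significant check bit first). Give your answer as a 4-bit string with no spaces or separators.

s1 (pos 1,3,5,7,9,11,13,15): 0⊕0⊕0⊕0⊕1⊕1⊕0⊕0 = 0
s2 (pos 2,3,6,7,10,11,14,15): 1⊕0⊕1⊕0⊕0⊕1⊕1⊕0 = 0
s4 (pos 4,5,6,7,12,13,14,15): 1⊕0⊕1⊕0⊕1⊕0⊕1⊕0 = 0
s8 (pos 8,9,10,11,12,13,14,15): 0⊕1⊕0⊕1⊕1⊕0⊕1⊕0 = 0
Syndrome s8…s1 = 0000 → no error.

0000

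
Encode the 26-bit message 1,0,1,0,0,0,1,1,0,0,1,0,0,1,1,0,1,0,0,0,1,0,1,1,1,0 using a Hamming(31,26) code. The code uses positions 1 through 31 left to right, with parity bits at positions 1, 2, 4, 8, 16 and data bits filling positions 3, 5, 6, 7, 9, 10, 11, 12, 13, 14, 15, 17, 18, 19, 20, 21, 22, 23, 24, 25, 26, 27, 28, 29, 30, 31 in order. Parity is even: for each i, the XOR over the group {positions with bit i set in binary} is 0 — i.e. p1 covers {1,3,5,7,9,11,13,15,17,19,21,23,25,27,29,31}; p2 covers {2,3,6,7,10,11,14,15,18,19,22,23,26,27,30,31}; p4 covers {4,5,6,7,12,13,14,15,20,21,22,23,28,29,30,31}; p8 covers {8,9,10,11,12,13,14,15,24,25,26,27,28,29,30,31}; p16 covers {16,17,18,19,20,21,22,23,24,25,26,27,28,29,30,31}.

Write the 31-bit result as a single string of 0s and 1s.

Place data at non-parity positions: p1 p2 1 p4 0 1 0 p8 0 0 1 1 0 0 1 p16 0 0 1 1 0 1 0 0 0 1 0 1 1 1 0
p1 (pos 1,3,5,7,9,11,13,15,17,19,21,23,25,27,29,31): XOR of data positions = 1⊕0⊕0⊕0⊕1⊕0⊕1⊕0⊕1⊕0⊕0⊕0⊕0⊕1⊕0 = 1
p2 (pos 2,3,6,7,10,11,14,15,18,19,22,23,26,27,30,31): XOR of data positions = 1⊕1⊕0⊕0⊕1⊕0⊕1⊕0⊕1⊕1⊕0⊕1⊕0⊕1⊕0 = 0
p4 (pos 4,5,6,7,12,13,14,15,20,21,22,23,28,29,30,31): XOR of data positions = 0⊕1⊕0⊕1⊕0⊕0⊕1⊕1⊕0⊕1⊕0⊕1⊕1⊕1⊕0 = 0
p8 (pos 8,9,10,11,12,13,14,15,24,25,26,27,28,29,30,31): XOR of data positions = 0⊕0⊕1⊕1⊕0⊕0⊕1⊕0⊕0⊕1⊕0⊕1⊕1⊕1⊕0 = 1
p16 (pos 16,17,18,19,20,21,22,23,24,25,26,27,28,29,30,31): XOR of data positions = 0⊕0⊕1⊕1⊕0⊕1⊕0⊕0⊕0⊕1⊕0⊕1⊕1⊕1⊕0 = 1
Codeword: 1010010100110011001101000101110

1010010100110011001101000101110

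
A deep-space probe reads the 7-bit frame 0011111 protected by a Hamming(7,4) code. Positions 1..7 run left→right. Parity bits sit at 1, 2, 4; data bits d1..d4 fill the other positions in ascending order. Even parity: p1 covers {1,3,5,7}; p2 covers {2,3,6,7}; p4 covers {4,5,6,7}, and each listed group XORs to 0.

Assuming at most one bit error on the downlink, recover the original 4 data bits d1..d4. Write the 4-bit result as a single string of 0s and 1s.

0111

s1 (pos 1,3,5,7): 0⊕1⊕1⊕1 = 1
s2 (pos 2,3,6,7): 0⊕1⊕1⊕1 = 1
s4 (pos 4,5,6,7): 1⊕1⊕1⊕1 = 0
Syndrome s4…s1 = 011 → error at position 3.
Flip position 3: 0011111 → 0001111
Read data bits from positions 3,5,6,7: 0111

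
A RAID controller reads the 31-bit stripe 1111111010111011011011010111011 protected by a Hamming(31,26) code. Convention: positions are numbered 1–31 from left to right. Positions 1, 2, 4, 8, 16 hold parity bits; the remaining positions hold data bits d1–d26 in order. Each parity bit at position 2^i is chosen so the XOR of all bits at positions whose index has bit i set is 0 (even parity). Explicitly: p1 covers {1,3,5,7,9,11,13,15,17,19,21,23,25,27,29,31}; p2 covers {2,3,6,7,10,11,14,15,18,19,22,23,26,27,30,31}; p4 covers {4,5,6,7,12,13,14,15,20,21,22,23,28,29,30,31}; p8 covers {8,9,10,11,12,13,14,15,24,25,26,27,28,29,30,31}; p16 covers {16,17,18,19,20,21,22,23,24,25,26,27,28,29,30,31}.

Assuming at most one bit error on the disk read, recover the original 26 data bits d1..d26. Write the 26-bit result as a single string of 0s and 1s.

s1 (pos 1,3,5,7,9,11,13,15,17,19,21,23,25,27,29,31): 1⊕1⊕1⊕1⊕1⊕1⊕1⊕1⊕0⊕1⊕1⊕0⊕0⊕1⊕0⊕1 = 0
s2 (pos 2,3,6,7,10,11,14,15,18,19,22,23,26,27,30,31): 1⊕1⊕1⊕1⊕0⊕1⊕0⊕1⊕1⊕1⊕1⊕0⊕1⊕1⊕1⊕1 = 1
s4 (pos 4,5,6,7,12,13,14,15,20,21,22,23,28,29,30,31): 1⊕1⊕1⊕1⊕1⊕1⊕0⊕1⊕0⊕1⊕1⊕0⊕1⊕0⊕1⊕1 = 0
s8 (pos 8,9,10,11,12,13,14,15,24,25,26,27,28,29,30,31): 0⊕1⊕0⊕1⊕1⊕1⊕0⊕1⊕1⊕0⊕1⊕1⊕1⊕0⊕1⊕1 = 1
s16 (pos 16,17,18,19,20,21,22,23,24,25,26,27,28,29,30,31): 1⊕0⊕1⊕1⊕0⊕1⊕1⊕0⊕1⊕0⊕1⊕1⊕1⊕0⊕1⊕1 = 1
Syndrome s16…s1 = 11010 → error at position 26.
Flip position 26: 1111111010111011011011010111011 → 1111111010111011011011010011011
Read data bits from positions 3,5,6,7,9,10,11,12,13,14,15,17,18,19,20,21,22,23,24,25,26,27,28,29,30,31: 11111011101011011010011011

11111011101011011010011011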